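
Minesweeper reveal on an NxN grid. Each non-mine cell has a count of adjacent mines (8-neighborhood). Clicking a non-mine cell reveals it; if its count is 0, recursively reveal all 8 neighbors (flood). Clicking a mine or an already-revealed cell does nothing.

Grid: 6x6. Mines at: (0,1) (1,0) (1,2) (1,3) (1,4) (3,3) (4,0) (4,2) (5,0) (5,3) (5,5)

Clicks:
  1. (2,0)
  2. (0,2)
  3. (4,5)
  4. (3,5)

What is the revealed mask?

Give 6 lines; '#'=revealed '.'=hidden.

Click 1 (2,0) count=1: revealed 1 new [(2,0)] -> total=1
Click 2 (0,2) count=3: revealed 1 new [(0,2)] -> total=2
Click 3 (4,5) count=1: revealed 1 new [(4,5)] -> total=3
Click 4 (3,5) count=0: revealed 5 new [(2,4) (2,5) (3,4) (3,5) (4,4)] -> total=8

Answer: ..#...
......
#...##
....##
....##
......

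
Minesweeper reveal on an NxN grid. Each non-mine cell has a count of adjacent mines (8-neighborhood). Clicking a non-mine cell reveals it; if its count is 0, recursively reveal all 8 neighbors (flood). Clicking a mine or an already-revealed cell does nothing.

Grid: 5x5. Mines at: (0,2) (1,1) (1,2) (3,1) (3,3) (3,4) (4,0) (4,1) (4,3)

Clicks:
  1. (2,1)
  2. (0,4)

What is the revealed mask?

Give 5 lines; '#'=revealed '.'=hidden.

Click 1 (2,1) count=3: revealed 1 new [(2,1)] -> total=1
Click 2 (0,4) count=0: revealed 6 new [(0,3) (0,4) (1,3) (1,4) (2,3) (2,4)] -> total=7

Answer: ...##
...##
.#.##
.....
.....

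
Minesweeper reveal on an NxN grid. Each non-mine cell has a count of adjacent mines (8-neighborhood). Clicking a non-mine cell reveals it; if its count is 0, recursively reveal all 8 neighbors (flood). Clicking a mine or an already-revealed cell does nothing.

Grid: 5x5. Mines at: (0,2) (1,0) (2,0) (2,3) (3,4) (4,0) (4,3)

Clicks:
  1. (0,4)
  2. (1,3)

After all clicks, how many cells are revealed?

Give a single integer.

Click 1 (0,4) count=0: revealed 4 new [(0,3) (0,4) (1,3) (1,4)] -> total=4
Click 2 (1,3) count=2: revealed 0 new [(none)] -> total=4

Answer: 4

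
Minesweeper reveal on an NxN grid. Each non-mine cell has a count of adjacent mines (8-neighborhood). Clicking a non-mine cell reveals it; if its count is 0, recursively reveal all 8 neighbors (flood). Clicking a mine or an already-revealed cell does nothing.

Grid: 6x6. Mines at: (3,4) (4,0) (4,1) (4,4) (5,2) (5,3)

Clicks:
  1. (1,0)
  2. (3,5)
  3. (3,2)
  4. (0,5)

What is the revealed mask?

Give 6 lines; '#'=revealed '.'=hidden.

Click 1 (1,0) count=0: revealed 22 new [(0,0) (0,1) (0,2) (0,3) (0,4) (0,5) (1,0) (1,1) (1,2) (1,3) (1,4) (1,5) (2,0) (2,1) (2,2) (2,3) (2,4) (2,5) (3,0) (3,1) (3,2) (3,3)] -> total=22
Click 2 (3,5) count=2: revealed 1 new [(3,5)] -> total=23
Click 3 (3,2) count=1: revealed 0 new [(none)] -> total=23
Click 4 (0,5) count=0: revealed 0 new [(none)] -> total=23

Answer: ######
######
######
####.#
......
......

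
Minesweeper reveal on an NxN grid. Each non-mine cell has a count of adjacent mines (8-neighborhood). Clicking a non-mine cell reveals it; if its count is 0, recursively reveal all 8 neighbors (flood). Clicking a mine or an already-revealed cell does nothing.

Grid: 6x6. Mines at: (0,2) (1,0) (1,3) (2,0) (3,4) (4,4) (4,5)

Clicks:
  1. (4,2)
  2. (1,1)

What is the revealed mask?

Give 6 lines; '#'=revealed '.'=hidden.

Click 1 (4,2) count=0: revealed 15 new [(2,1) (2,2) (2,3) (3,0) (3,1) (3,2) (3,3) (4,0) (4,1) (4,2) (4,3) (5,0) (5,1) (5,2) (5,3)] -> total=15
Click 2 (1,1) count=3: revealed 1 new [(1,1)] -> total=16

Answer: ......
.#....
.###..
####..
####..
####..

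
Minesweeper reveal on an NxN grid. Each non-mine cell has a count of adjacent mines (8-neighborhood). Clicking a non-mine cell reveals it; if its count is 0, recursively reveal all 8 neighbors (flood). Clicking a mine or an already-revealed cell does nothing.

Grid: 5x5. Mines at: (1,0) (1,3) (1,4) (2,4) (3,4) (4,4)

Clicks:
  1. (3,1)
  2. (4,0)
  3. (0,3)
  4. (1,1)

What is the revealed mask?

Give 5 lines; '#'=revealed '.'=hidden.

Click 1 (3,1) count=0: revealed 12 new [(2,0) (2,1) (2,2) (2,3) (3,0) (3,1) (3,2) (3,3) (4,0) (4,1) (4,2) (4,3)] -> total=12
Click 2 (4,0) count=0: revealed 0 new [(none)] -> total=12
Click 3 (0,3) count=2: revealed 1 new [(0,3)] -> total=13
Click 4 (1,1) count=1: revealed 1 new [(1,1)] -> total=14

Answer: ...#.
.#...
####.
####.
####.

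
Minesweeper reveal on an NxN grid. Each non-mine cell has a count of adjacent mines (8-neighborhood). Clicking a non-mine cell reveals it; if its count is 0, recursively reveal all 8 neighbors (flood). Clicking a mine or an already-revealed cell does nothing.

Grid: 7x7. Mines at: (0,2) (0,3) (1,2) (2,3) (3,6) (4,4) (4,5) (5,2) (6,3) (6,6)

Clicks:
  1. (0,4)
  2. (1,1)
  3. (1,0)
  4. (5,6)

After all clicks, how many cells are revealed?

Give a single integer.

Answer: 19

Derivation:
Click 1 (0,4) count=1: revealed 1 new [(0,4)] -> total=1
Click 2 (1,1) count=2: revealed 1 new [(1,1)] -> total=2
Click 3 (1,0) count=0: revealed 16 new [(0,0) (0,1) (1,0) (2,0) (2,1) (2,2) (3,0) (3,1) (3,2) (4,0) (4,1) (4,2) (5,0) (5,1) (6,0) (6,1)] -> total=18
Click 4 (5,6) count=2: revealed 1 new [(5,6)] -> total=19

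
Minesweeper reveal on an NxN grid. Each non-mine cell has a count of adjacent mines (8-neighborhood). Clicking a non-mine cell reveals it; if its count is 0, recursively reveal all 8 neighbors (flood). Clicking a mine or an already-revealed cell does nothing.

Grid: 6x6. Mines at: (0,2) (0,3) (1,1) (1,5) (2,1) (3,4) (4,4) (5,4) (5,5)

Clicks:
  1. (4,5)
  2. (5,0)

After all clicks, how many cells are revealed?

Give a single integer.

Click 1 (4,5) count=4: revealed 1 new [(4,5)] -> total=1
Click 2 (5,0) count=0: revealed 12 new [(3,0) (3,1) (3,2) (3,3) (4,0) (4,1) (4,2) (4,3) (5,0) (5,1) (5,2) (5,3)] -> total=13

Answer: 13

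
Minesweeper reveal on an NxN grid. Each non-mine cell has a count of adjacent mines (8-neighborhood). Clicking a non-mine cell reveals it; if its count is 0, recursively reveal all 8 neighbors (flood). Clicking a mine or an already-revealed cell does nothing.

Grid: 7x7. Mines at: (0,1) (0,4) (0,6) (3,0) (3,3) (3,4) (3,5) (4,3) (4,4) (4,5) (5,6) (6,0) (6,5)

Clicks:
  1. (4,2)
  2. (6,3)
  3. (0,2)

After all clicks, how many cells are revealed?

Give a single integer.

Answer: 10

Derivation:
Click 1 (4,2) count=2: revealed 1 new [(4,2)] -> total=1
Click 2 (6,3) count=0: revealed 8 new [(5,1) (5,2) (5,3) (5,4) (6,1) (6,2) (6,3) (6,4)] -> total=9
Click 3 (0,2) count=1: revealed 1 new [(0,2)] -> total=10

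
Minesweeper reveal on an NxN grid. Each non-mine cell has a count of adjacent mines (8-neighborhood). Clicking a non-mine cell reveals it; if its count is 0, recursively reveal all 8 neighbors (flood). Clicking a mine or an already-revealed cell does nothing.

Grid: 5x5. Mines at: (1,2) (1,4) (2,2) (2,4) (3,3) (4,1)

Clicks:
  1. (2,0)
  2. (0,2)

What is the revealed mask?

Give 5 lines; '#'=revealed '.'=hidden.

Answer: ###..
##...
##...
##...
.....

Derivation:
Click 1 (2,0) count=0: revealed 8 new [(0,0) (0,1) (1,0) (1,1) (2,0) (2,1) (3,0) (3,1)] -> total=8
Click 2 (0,2) count=1: revealed 1 new [(0,2)] -> total=9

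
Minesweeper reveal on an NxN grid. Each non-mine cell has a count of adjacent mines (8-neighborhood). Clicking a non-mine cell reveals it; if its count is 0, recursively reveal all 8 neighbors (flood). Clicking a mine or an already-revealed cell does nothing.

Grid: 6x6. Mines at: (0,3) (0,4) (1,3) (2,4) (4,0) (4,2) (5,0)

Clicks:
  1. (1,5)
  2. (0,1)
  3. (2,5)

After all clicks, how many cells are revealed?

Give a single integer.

Answer: 14

Derivation:
Click 1 (1,5) count=2: revealed 1 new [(1,5)] -> total=1
Click 2 (0,1) count=0: revealed 12 new [(0,0) (0,1) (0,2) (1,0) (1,1) (1,2) (2,0) (2,1) (2,2) (3,0) (3,1) (3,2)] -> total=13
Click 3 (2,5) count=1: revealed 1 new [(2,5)] -> total=14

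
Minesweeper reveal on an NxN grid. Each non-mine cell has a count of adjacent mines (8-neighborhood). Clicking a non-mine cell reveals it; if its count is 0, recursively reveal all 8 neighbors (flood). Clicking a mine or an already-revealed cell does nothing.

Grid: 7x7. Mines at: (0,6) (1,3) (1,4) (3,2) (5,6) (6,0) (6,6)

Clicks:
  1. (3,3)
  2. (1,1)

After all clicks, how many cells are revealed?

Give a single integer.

Answer: 16

Derivation:
Click 1 (3,3) count=1: revealed 1 new [(3,3)] -> total=1
Click 2 (1,1) count=0: revealed 15 new [(0,0) (0,1) (0,2) (1,0) (1,1) (1,2) (2,0) (2,1) (2,2) (3,0) (3,1) (4,0) (4,1) (5,0) (5,1)] -> total=16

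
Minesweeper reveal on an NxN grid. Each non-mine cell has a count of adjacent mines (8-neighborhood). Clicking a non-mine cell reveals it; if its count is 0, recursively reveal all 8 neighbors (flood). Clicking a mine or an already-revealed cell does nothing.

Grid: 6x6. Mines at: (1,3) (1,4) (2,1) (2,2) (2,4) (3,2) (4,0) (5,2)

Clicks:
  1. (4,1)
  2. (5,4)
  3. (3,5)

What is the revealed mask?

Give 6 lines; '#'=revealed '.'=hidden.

Click 1 (4,1) count=3: revealed 1 new [(4,1)] -> total=1
Click 2 (5,4) count=0: revealed 9 new [(3,3) (3,4) (3,5) (4,3) (4,4) (4,5) (5,3) (5,4) (5,5)] -> total=10
Click 3 (3,5) count=1: revealed 0 new [(none)] -> total=10

Answer: ......
......
......
...###
.#.###
...###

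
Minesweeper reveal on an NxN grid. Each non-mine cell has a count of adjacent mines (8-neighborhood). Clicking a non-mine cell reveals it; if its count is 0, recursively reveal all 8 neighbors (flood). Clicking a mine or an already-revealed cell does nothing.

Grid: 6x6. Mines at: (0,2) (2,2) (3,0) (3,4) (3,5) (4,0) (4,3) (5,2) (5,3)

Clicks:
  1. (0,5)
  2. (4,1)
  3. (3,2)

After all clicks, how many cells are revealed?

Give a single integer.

Answer: 11

Derivation:
Click 1 (0,5) count=0: revealed 9 new [(0,3) (0,4) (0,5) (1,3) (1,4) (1,5) (2,3) (2,4) (2,5)] -> total=9
Click 2 (4,1) count=3: revealed 1 new [(4,1)] -> total=10
Click 3 (3,2) count=2: revealed 1 new [(3,2)] -> total=11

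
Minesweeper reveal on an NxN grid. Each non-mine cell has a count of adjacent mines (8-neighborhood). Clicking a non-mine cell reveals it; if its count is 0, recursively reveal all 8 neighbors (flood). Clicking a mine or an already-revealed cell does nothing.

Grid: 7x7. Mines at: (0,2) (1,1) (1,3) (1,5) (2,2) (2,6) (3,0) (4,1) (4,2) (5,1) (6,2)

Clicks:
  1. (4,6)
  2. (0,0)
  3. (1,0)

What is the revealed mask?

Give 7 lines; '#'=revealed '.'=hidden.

Answer: #......
#......
...###.
...####
...####
...####
...####

Derivation:
Click 1 (4,6) count=0: revealed 19 new [(2,3) (2,4) (2,5) (3,3) (3,4) (3,5) (3,6) (4,3) (4,4) (4,5) (4,6) (5,3) (5,4) (5,5) (5,6) (6,3) (6,4) (6,5) (6,6)] -> total=19
Click 2 (0,0) count=1: revealed 1 new [(0,0)] -> total=20
Click 3 (1,0) count=1: revealed 1 new [(1,0)] -> total=21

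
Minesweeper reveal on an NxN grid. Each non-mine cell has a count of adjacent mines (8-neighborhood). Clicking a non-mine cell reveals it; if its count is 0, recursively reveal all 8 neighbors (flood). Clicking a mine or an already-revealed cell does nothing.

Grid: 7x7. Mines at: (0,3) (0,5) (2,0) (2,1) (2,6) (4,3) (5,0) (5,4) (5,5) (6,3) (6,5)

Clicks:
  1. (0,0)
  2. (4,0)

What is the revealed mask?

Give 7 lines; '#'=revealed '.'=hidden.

Click 1 (0,0) count=0: revealed 6 new [(0,0) (0,1) (0,2) (1,0) (1,1) (1,2)] -> total=6
Click 2 (4,0) count=1: revealed 1 new [(4,0)] -> total=7

Answer: ###....
###....
.......
.......
#......
.......
.......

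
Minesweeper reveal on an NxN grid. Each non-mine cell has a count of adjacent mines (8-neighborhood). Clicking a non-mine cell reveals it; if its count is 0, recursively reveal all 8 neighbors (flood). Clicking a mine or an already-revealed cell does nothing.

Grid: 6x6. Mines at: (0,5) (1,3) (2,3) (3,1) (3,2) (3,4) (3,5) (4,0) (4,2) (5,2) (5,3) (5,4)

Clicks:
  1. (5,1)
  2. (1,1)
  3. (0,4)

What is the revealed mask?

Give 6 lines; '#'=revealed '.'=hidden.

Answer: ###.#.
###...
###...
......
......
.#....

Derivation:
Click 1 (5,1) count=3: revealed 1 new [(5,1)] -> total=1
Click 2 (1,1) count=0: revealed 9 new [(0,0) (0,1) (0,2) (1,0) (1,1) (1,2) (2,0) (2,1) (2,2)] -> total=10
Click 3 (0,4) count=2: revealed 1 new [(0,4)] -> total=11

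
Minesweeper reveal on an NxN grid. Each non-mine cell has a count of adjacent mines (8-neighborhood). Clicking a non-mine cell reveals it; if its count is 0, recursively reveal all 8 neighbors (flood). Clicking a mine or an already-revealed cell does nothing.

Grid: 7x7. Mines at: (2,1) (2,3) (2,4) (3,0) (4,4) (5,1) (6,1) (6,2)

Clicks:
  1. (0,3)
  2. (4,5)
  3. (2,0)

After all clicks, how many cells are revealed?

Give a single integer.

Answer: 29

Derivation:
Click 1 (0,3) count=0: revealed 28 new [(0,0) (0,1) (0,2) (0,3) (0,4) (0,5) (0,6) (1,0) (1,1) (1,2) (1,3) (1,4) (1,5) (1,6) (2,5) (2,6) (3,5) (3,6) (4,5) (4,6) (5,3) (5,4) (5,5) (5,6) (6,3) (6,4) (6,5) (6,6)] -> total=28
Click 2 (4,5) count=1: revealed 0 new [(none)] -> total=28
Click 3 (2,0) count=2: revealed 1 new [(2,0)] -> total=29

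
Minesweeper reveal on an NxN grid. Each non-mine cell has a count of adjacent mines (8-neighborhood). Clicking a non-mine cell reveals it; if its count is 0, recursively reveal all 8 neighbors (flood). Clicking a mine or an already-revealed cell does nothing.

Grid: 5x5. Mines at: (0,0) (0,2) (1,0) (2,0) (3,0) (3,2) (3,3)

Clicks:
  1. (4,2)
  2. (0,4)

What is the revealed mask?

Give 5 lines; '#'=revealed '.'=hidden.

Answer: ...##
...##
...##
.....
..#..

Derivation:
Click 1 (4,2) count=2: revealed 1 new [(4,2)] -> total=1
Click 2 (0,4) count=0: revealed 6 new [(0,3) (0,4) (1,3) (1,4) (2,3) (2,4)] -> total=7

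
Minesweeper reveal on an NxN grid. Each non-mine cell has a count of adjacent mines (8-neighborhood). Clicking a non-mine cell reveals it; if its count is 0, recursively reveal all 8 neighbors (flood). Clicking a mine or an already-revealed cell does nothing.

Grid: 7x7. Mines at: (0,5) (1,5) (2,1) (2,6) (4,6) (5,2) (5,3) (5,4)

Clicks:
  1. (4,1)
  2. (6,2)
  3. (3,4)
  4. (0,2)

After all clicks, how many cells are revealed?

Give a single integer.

Click 1 (4,1) count=1: revealed 1 new [(4,1)] -> total=1
Click 2 (6,2) count=2: revealed 1 new [(6,2)] -> total=2
Click 3 (3,4) count=0: revealed 22 new [(0,0) (0,1) (0,2) (0,3) (0,4) (1,0) (1,1) (1,2) (1,3) (1,4) (2,2) (2,3) (2,4) (2,5) (3,2) (3,3) (3,4) (3,5) (4,2) (4,3) (4,4) (4,5)] -> total=24
Click 4 (0,2) count=0: revealed 0 new [(none)] -> total=24

Answer: 24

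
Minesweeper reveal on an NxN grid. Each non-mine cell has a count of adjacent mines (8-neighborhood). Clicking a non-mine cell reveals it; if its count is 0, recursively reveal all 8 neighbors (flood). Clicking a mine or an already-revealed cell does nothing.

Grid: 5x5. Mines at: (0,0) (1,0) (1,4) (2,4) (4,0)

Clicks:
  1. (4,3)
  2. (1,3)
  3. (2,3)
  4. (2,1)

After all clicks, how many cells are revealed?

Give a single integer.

Click 1 (4,3) count=0: revealed 17 new [(0,1) (0,2) (0,3) (1,1) (1,2) (1,3) (2,1) (2,2) (2,3) (3,1) (3,2) (3,3) (3,4) (4,1) (4,2) (4,3) (4,4)] -> total=17
Click 2 (1,3) count=2: revealed 0 new [(none)] -> total=17
Click 3 (2,3) count=2: revealed 0 new [(none)] -> total=17
Click 4 (2,1) count=1: revealed 0 new [(none)] -> total=17

Answer: 17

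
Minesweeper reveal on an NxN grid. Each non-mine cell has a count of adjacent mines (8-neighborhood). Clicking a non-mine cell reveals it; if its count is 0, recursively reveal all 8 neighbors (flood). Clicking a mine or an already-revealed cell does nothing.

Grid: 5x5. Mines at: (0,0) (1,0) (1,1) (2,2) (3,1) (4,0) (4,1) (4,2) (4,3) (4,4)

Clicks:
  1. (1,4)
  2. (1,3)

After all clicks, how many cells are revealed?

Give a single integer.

Answer: 10

Derivation:
Click 1 (1,4) count=0: revealed 10 new [(0,2) (0,3) (0,4) (1,2) (1,3) (1,4) (2,3) (2,4) (3,3) (3,4)] -> total=10
Click 2 (1,3) count=1: revealed 0 new [(none)] -> total=10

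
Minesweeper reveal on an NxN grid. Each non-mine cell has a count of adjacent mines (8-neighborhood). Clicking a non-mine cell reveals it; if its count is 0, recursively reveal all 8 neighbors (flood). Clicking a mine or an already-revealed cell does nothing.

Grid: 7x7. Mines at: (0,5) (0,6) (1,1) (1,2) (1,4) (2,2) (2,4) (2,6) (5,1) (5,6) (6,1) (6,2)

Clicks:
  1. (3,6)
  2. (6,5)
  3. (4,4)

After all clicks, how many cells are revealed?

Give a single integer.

Answer: 16

Derivation:
Click 1 (3,6) count=1: revealed 1 new [(3,6)] -> total=1
Click 2 (6,5) count=1: revealed 1 new [(6,5)] -> total=2
Click 3 (4,4) count=0: revealed 14 new [(3,2) (3,3) (3,4) (3,5) (4,2) (4,3) (4,4) (4,5) (5,2) (5,3) (5,4) (5,5) (6,3) (6,4)] -> total=16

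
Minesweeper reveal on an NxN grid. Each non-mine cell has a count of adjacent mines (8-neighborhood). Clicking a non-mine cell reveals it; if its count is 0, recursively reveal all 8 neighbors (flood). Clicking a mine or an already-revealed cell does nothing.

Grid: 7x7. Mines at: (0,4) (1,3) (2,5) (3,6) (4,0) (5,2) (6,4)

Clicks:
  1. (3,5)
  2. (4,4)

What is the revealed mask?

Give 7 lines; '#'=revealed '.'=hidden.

Click 1 (3,5) count=2: revealed 1 new [(3,5)] -> total=1
Click 2 (4,4) count=0: revealed 24 new [(0,0) (0,1) (0,2) (1,0) (1,1) (1,2) (2,0) (2,1) (2,2) (2,3) (2,4) (3,0) (3,1) (3,2) (3,3) (3,4) (4,1) (4,2) (4,3) (4,4) (4,5) (5,3) (5,4) (5,5)] -> total=25

Answer: ###....
###....
#####..
######.
.#####.
...###.
.......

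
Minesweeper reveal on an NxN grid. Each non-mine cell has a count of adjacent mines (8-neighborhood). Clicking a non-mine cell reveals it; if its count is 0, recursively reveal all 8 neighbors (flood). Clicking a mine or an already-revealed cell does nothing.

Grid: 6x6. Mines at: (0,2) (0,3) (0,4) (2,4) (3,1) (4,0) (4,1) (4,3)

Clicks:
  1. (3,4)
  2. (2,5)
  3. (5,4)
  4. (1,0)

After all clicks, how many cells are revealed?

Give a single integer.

Click 1 (3,4) count=2: revealed 1 new [(3,4)] -> total=1
Click 2 (2,5) count=1: revealed 1 new [(2,5)] -> total=2
Click 3 (5,4) count=1: revealed 1 new [(5,4)] -> total=3
Click 4 (1,0) count=0: revealed 6 new [(0,0) (0,1) (1,0) (1,1) (2,0) (2,1)] -> total=9

Answer: 9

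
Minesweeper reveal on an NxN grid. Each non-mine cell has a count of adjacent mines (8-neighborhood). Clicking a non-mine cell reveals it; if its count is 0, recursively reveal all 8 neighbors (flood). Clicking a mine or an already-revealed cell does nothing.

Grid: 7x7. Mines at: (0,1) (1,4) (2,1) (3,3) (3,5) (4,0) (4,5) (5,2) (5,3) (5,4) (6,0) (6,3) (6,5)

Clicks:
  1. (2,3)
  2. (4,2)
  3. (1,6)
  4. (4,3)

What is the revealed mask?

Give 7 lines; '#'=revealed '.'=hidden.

Answer: .....##
.....##
...#.##
.......
..##...
.......
.......

Derivation:
Click 1 (2,3) count=2: revealed 1 new [(2,3)] -> total=1
Click 2 (4,2) count=3: revealed 1 new [(4,2)] -> total=2
Click 3 (1,6) count=0: revealed 6 new [(0,5) (0,6) (1,5) (1,6) (2,5) (2,6)] -> total=8
Click 4 (4,3) count=4: revealed 1 new [(4,3)] -> total=9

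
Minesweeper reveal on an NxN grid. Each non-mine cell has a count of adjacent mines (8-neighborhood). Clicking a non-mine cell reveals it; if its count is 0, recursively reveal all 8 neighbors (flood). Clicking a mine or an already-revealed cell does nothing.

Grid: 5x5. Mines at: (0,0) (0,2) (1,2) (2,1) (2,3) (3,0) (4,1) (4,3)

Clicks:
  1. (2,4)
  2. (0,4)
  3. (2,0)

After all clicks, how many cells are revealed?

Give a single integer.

Click 1 (2,4) count=1: revealed 1 new [(2,4)] -> total=1
Click 2 (0,4) count=0: revealed 4 new [(0,3) (0,4) (1,3) (1,4)] -> total=5
Click 3 (2,0) count=2: revealed 1 new [(2,0)] -> total=6

Answer: 6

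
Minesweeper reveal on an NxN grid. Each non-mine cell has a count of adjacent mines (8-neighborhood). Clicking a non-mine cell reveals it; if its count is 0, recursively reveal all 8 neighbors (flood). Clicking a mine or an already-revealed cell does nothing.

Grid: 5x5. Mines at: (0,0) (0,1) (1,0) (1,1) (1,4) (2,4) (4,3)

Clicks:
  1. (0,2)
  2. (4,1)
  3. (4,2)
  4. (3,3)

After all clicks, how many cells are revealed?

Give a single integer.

Click 1 (0,2) count=2: revealed 1 new [(0,2)] -> total=1
Click 2 (4,1) count=0: revealed 9 new [(2,0) (2,1) (2,2) (3,0) (3,1) (3,2) (4,0) (4,1) (4,2)] -> total=10
Click 3 (4,2) count=1: revealed 0 new [(none)] -> total=10
Click 4 (3,3) count=2: revealed 1 new [(3,3)] -> total=11

Answer: 11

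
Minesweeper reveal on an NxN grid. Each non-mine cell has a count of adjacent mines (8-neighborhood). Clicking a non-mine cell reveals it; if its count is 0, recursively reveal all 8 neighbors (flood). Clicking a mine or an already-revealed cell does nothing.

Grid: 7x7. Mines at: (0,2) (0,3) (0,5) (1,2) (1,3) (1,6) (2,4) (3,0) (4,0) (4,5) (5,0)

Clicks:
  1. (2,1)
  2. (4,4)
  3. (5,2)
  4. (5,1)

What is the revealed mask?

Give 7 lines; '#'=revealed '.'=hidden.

Click 1 (2,1) count=2: revealed 1 new [(2,1)] -> total=1
Click 2 (4,4) count=1: revealed 1 new [(4,4)] -> total=2
Click 3 (5,2) count=0: revealed 21 new [(2,2) (2,3) (3,1) (3,2) (3,3) (3,4) (4,1) (4,2) (4,3) (5,1) (5,2) (5,3) (5,4) (5,5) (5,6) (6,1) (6,2) (6,3) (6,4) (6,5) (6,6)] -> total=23
Click 4 (5,1) count=2: revealed 0 new [(none)] -> total=23

Answer: .......
.......
.###...
.####..
.####..
.######
.######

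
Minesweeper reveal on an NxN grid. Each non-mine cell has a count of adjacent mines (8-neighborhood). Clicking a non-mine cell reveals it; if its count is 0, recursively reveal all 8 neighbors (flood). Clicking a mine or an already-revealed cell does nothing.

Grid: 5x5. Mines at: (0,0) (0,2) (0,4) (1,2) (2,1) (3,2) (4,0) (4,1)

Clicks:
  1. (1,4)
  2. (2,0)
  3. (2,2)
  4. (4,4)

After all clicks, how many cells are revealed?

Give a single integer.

Click 1 (1,4) count=1: revealed 1 new [(1,4)] -> total=1
Click 2 (2,0) count=1: revealed 1 new [(2,0)] -> total=2
Click 3 (2,2) count=3: revealed 1 new [(2,2)] -> total=3
Click 4 (4,4) count=0: revealed 7 new [(1,3) (2,3) (2,4) (3,3) (3,4) (4,3) (4,4)] -> total=10

Answer: 10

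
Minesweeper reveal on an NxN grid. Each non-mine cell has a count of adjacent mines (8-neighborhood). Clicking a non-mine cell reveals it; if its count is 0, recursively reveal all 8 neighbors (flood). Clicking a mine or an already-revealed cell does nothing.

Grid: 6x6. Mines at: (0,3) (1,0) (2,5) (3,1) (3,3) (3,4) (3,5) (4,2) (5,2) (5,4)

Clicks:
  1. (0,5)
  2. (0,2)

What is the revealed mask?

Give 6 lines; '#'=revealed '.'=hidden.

Click 1 (0,5) count=0: revealed 4 new [(0,4) (0,5) (1,4) (1,5)] -> total=4
Click 2 (0,2) count=1: revealed 1 new [(0,2)] -> total=5

Answer: ..#.##
....##
......
......
......
......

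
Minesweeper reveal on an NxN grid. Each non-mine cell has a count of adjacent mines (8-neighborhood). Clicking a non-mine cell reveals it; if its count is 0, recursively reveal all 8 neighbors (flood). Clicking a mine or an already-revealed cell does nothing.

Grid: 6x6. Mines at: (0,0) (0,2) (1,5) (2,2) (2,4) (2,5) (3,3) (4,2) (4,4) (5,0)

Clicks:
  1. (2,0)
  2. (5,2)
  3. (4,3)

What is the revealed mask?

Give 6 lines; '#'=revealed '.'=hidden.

Answer: ......
##....
##....
##....
##.#..
..#...

Derivation:
Click 1 (2,0) count=0: revealed 8 new [(1,0) (1,1) (2,0) (2,1) (3,0) (3,1) (4,0) (4,1)] -> total=8
Click 2 (5,2) count=1: revealed 1 new [(5,2)] -> total=9
Click 3 (4,3) count=3: revealed 1 new [(4,3)] -> total=10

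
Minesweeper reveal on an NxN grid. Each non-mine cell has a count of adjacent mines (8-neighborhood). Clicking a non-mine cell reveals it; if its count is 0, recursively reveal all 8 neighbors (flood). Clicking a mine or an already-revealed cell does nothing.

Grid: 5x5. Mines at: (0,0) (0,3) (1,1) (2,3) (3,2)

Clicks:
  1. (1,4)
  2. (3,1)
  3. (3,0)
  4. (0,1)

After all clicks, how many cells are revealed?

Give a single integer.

Click 1 (1,4) count=2: revealed 1 new [(1,4)] -> total=1
Click 2 (3,1) count=1: revealed 1 new [(3,1)] -> total=2
Click 3 (3,0) count=0: revealed 5 new [(2,0) (2,1) (3,0) (4,0) (4,1)] -> total=7
Click 4 (0,1) count=2: revealed 1 new [(0,1)] -> total=8

Answer: 8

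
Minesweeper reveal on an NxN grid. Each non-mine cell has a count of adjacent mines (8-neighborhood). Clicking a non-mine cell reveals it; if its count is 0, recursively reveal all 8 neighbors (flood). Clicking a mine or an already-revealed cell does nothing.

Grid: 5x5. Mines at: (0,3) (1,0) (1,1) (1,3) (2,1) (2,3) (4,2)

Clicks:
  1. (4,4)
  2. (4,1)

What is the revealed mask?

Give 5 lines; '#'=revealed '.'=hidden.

Answer: .....
.....
.....
...##
.#.##

Derivation:
Click 1 (4,4) count=0: revealed 4 new [(3,3) (3,4) (4,3) (4,4)] -> total=4
Click 2 (4,1) count=1: revealed 1 new [(4,1)] -> total=5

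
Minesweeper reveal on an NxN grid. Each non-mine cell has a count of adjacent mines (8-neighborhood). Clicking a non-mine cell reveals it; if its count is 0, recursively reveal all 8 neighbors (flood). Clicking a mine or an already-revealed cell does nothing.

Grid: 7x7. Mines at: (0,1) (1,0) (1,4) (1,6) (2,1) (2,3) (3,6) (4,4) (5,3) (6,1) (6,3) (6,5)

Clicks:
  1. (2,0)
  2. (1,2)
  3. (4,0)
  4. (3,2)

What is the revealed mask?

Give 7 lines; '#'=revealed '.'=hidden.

Click 1 (2,0) count=2: revealed 1 new [(2,0)] -> total=1
Click 2 (1,2) count=3: revealed 1 new [(1,2)] -> total=2
Click 3 (4,0) count=0: revealed 9 new [(3,0) (3,1) (3,2) (4,0) (4,1) (4,2) (5,0) (5,1) (5,2)] -> total=11
Click 4 (3,2) count=2: revealed 0 new [(none)] -> total=11

Answer: .......
..#....
#......
###....
###....
###....
.......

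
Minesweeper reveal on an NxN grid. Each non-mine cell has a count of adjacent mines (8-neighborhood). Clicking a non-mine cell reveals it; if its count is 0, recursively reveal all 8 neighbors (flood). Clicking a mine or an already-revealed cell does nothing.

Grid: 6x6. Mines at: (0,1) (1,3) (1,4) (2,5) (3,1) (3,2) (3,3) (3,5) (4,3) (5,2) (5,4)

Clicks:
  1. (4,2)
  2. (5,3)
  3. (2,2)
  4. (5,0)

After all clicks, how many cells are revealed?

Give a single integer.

Click 1 (4,2) count=5: revealed 1 new [(4,2)] -> total=1
Click 2 (5,3) count=3: revealed 1 new [(5,3)] -> total=2
Click 3 (2,2) count=4: revealed 1 new [(2,2)] -> total=3
Click 4 (5,0) count=0: revealed 4 new [(4,0) (4,1) (5,0) (5,1)] -> total=7

Answer: 7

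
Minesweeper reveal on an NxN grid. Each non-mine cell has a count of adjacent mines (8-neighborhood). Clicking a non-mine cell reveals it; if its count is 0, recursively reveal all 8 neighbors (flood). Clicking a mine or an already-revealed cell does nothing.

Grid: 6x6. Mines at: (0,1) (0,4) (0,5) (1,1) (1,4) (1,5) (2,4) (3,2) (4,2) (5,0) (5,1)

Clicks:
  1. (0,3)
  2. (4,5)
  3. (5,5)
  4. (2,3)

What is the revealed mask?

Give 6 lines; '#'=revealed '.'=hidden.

Click 1 (0,3) count=2: revealed 1 new [(0,3)] -> total=1
Click 2 (4,5) count=0: revealed 9 new [(3,3) (3,4) (3,5) (4,3) (4,4) (4,5) (5,3) (5,4) (5,5)] -> total=10
Click 3 (5,5) count=0: revealed 0 new [(none)] -> total=10
Click 4 (2,3) count=3: revealed 1 new [(2,3)] -> total=11

Answer: ...#..
......
...#..
...###
...###
...###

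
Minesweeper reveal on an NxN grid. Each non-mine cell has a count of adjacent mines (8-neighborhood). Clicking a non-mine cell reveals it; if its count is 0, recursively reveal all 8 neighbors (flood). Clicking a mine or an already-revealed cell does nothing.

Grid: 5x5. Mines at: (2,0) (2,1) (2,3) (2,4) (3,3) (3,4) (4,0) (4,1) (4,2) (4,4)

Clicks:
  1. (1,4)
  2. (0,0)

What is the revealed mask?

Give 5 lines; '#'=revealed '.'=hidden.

Click 1 (1,4) count=2: revealed 1 new [(1,4)] -> total=1
Click 2 (0,0) count=0: revealed 9 new [(0,0) (0,1) (0,2) (0,3) (0,4) (1,0) (1,1) (1,2) (1,3)] -> total=10

Answer: #####
#####
.....
.....
.....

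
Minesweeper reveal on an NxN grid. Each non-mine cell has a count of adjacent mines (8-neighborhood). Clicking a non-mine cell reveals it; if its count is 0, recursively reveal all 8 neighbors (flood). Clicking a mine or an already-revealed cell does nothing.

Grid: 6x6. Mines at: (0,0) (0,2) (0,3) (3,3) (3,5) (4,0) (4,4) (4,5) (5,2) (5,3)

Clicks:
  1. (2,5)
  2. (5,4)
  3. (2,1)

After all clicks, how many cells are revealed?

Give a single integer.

Click 1 (2,5) count=1: revealed 1 new [(2,5)] -> total=1
Click 2 (5,4) count=3: revealed 1 new [(5,4)] -> total=2
Click 3 (2,1) count=0: revealed 9 new [(1,0) (1,1) (1,2) (2,0) (2,1) (2,2) (3,0) (3,1) (3,2)] -> total=11

Answer: 11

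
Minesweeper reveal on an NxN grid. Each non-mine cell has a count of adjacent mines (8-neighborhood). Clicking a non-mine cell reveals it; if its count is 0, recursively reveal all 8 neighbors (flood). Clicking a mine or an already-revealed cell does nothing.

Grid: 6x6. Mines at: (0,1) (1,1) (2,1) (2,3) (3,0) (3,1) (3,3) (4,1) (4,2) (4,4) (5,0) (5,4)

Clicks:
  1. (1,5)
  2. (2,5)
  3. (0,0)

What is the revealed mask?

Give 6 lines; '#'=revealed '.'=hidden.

Click 1 (1,5) count=0: revealed 12 new [(0,2) (0,3) (0,4) (0,5) (1,2) (1,3) (1,4) (1,5) (2,4) (2,5) (3,4) (3,5)] -> total=12
Click 2 (2,5) count=0: revealed 0 new [(none)] -> total=12
Click 3 (0,0) count=2: revealed 1 new [(0,0)] -> total=13

Answer: #.####
..####
....##
....##
......
......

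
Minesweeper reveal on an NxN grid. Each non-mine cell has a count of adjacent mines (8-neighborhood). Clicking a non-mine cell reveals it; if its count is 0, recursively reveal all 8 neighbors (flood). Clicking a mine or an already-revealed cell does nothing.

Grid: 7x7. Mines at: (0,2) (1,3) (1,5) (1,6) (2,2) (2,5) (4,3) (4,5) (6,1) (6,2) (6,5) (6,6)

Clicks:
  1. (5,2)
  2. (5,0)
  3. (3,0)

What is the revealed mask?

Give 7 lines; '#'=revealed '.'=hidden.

Click 1 (5,2) count=3: revealed 1 new [(5,2)] -> total=1
Click 2 (5,0) count=1: revealed 1 new [(5,0)] -> total=2
Click 3 (3,0) count=0: revealed 13 new [(0,0) (0,1) (1,0) (1,1) (2,0) (2,1) (3,0) (3,1) (3,2) (4,0) (4,1) (4,2) (5,1)] -> total=15

Answer: ##.....
##.....
##.....
###....
###....
###....
.......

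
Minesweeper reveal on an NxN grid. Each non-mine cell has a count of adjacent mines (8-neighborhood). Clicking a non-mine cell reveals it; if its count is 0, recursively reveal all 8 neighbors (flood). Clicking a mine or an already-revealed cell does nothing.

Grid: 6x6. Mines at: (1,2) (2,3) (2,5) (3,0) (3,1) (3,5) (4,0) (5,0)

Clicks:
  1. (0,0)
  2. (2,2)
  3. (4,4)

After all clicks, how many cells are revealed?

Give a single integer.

Click 1 (0,0) count=0: revealed 6 new [(0,0) (0,1) (1,0) (1,1) (2,0) (2,1)] -> total=6
Click 2 (2,2) count=3: revealed 1 new [(2,2)] -> total=7
Click 3 (4,4) count=1: revealed 1 new [(4,4)] -> total=8

Answer: 8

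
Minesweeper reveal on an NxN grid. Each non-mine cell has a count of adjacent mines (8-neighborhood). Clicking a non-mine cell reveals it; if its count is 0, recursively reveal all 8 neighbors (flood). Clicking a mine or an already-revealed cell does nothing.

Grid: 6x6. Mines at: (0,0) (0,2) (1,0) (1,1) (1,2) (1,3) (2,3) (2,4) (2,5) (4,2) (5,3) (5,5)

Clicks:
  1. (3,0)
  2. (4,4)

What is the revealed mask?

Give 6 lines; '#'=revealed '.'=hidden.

Answer: ......
......
##....
##....
##..#.
##....

Derivation:
Click 1 (3,0) count=0: revealed 8 new [(2,0) (2,1) (3,0) (3,1) (4,0) (4,1) (5,0) (5,1)] -> total=8
Click 2 (4,4) count=2: revealed 1 new [(4,4)] -> total=9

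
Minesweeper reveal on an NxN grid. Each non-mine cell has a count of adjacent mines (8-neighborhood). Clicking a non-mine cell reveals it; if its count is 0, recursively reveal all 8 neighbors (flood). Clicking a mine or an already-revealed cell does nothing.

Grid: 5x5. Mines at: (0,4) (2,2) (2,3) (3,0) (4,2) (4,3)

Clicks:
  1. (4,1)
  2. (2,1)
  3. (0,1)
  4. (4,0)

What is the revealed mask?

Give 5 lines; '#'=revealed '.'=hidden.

Click 1 (4,1) count=2: revealed 1 new [(4,1)] -> total=1
Click 2 (2,1) count=2: revealed 1 new [(2,1)] -> total=2
Click 3 (0,1) count=0: revealed 9 new [(0,0) (0,1) (0,2) (0,3) (1,0) (1,1) (1,2) (1,3) (2,0)] -> total=11
Click 4 (4,0) count=1: revealed 1 new [(4,0)] -> total=12

Answer: ####.
####.
##...
.....
##...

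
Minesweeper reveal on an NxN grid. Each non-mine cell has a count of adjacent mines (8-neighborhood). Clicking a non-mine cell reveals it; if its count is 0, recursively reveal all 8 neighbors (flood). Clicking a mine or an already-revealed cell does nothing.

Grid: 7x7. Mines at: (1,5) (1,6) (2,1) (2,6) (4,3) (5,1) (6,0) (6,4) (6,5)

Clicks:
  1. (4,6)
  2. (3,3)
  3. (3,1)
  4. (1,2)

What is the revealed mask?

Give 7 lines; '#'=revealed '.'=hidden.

Click 1 (4,6) count=0: revealed 9 new [(3,4) (3,5) (3,6) (4,4) (4,5) (4,6) (5,4) (5,5) (5,6)] -> total=9
Click 2 (3,3) count=1: revealed 1 new [(3,3)] -> total=10
Click 3 (3,1) count=1: revealed 1 new [(3,1)] -> total=11
Click 4 (1,2) count=1: revealed 1 new [(1,2)] -> total=12

Answer: .......
..#....
.......
.#.####
....###
....###
.......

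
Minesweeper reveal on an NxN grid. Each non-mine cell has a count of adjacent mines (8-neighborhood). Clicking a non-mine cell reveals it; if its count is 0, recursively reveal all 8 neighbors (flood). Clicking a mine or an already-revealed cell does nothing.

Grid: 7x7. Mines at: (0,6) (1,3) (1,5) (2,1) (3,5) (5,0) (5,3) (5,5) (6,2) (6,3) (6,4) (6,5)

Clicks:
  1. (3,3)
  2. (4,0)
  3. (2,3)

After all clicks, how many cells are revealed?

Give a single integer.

Click 1 (3,3) count=0: revealed 9 new [(2,2) (2,3) (2,4) (3,2) (3,3) (3,4) (4,2) (4,3) (4,4)] -> total=9
Click 2 (4,0) count=1: revealed 1 new [(4,0)] -> total=10
Click 3 (2,3) count=1: revealed 0 new [(none)] -> total=10

Answer: 10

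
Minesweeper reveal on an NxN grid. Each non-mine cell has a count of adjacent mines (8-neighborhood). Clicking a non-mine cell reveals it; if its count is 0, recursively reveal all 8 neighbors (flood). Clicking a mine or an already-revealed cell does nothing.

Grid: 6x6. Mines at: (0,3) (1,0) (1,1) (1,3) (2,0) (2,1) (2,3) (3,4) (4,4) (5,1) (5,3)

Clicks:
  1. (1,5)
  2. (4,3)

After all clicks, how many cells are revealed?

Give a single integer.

Click 1 (1,5) count=0: revealed 6 new [(0,4) (0,5) (1,4) (1,5) (2,4) (2,5)] -> total=6
Click 2 (4,3) count=3: revealed 1 new [(4,3)] -> total=7

Answer: 7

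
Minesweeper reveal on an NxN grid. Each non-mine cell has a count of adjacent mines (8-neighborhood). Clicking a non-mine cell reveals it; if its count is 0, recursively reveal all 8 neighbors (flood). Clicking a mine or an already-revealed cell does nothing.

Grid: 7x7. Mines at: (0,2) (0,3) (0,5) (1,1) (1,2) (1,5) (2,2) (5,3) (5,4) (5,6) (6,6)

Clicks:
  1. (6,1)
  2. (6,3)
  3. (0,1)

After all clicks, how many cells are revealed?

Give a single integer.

Click 1 (6,1) count=0: revealed 14 new [(2,0) (2,1) (3,0) (3,1) (3,2) (4,0) (4,1) (4,2) (5,0) (5,1) (5,2) (6,0) (6,1) (6,2)] -> total=14
Click 2 (6,3) count=2: revealed 1 new [(6,3)] -> total=15
Click 3 (0,1) count=3: revealed 1 new [(0,1)] -> total=16

Answer: 16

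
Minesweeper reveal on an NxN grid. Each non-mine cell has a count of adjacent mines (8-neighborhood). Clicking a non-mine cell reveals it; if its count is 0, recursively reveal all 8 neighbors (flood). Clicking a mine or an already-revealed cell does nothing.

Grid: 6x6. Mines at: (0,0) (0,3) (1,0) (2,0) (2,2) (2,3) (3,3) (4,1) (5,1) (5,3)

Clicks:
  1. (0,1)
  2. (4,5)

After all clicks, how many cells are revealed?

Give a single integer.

Click 1 (0,1) count=2: revealed 1 new [(0,1)] -> total=1
Click 2 (4,5) count=0: revealed 12 new [(0,4) (0,5) (1,4) (1,5) (2,4) (2,5) (3,4) (3,5) (4,4) (4,5) (5,4) (5,5)] -> total=13

Answer: 13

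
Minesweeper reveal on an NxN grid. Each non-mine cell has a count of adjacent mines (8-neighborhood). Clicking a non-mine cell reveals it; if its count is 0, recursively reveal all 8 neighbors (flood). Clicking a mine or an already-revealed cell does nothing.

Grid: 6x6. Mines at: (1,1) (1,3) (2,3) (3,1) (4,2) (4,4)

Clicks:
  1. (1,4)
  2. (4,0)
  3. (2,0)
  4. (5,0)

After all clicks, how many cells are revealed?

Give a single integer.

Click 1 (1,4) count=2: revealed 1 new [(1,4)] -> total=1
Click 2 (4,0) count=1: revealed 1 new [(4,0)] -> total=2
Click 3 (2,0) count=2: revealed 1 new [(2,0)] -> total=3
Click 4 (5,0) count=0: revealed 3 new [(4,1) (5,0) (5,1)] -> total=6

Answer: 6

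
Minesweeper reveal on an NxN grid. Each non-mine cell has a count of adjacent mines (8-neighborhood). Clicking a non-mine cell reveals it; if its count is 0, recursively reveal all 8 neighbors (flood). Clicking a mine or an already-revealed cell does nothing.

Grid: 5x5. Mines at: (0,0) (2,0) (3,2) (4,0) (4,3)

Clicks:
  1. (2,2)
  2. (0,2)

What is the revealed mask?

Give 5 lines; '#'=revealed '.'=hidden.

Click 1 (2,2) count=1: revealed 1 new [(2,2)] -> total=1
Click 2 (0,2) count=0: revealed 13 new [(0,1) (0,2) (0,3) (0,4) (1,1) (1,2) (1,3) (1,4) (2,1) (2,3) (2,4) (3,3) (3,4)] -> total=14

Answer: .####
.####
.####
...##
.....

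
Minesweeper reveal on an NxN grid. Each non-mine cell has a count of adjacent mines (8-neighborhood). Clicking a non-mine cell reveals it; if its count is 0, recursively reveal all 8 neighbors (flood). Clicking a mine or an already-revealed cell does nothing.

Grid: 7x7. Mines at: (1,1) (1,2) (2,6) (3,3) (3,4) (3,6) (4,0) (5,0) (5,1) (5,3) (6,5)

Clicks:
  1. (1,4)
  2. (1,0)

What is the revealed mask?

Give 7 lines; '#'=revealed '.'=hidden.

Answer: ...####
#..####
...###.
.......
.......
.......
.......

Derivation:
Click 1 (1,4) count=0: revealed 11 new [(0,3) (0,4) (0,5) (0,6) (1,3) (1,4) (1,5) (1,6) (2,3) (2,4) (2,5)] -> total=11
Click 2 (1,0) count=1: revealed 1 new [(1,0)] -> total=12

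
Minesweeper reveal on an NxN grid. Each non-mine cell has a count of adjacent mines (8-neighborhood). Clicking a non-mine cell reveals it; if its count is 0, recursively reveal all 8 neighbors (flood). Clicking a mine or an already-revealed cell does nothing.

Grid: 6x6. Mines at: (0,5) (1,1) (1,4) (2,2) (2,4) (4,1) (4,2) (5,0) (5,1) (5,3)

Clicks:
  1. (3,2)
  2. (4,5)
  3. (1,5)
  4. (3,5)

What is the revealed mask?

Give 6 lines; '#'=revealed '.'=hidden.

Answer: ......
.....#
......
..#.##
....##
....##

Derivation:
Click 1 (3,2) count=3: revealed 1 new [(3,2)] -> total=1
Click 2 (4,5) count=0: revealed 6 new [(3,4) (3,5) (4,4) (4,5) (5,4) (5,5)] -> total=7
Click 3 (1,5) count=3: revealed 1 new [(1,5)] -> total=8
Click 4 (3,5) count=1: revealed 0 new [(none)] -> total=8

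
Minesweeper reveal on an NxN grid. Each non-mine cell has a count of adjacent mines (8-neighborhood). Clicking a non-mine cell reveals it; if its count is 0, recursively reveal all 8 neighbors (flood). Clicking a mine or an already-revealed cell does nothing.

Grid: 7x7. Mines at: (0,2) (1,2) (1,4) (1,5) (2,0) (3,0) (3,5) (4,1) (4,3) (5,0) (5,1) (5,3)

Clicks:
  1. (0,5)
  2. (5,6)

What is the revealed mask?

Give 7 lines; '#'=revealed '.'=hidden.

Answer: .....#.
.......
.......
.......
....###
....###
....###

Derivation:
Click 1 (0,5) count=2: revealed 1 new [(0,5)] -> total=1
Click 2 (5,6) count=0: revealed 9 new [(4,4) (4,5) (4,6) (5,4) (5,5) (5,6) (6,4) (6,5) (6,6)] -> total=10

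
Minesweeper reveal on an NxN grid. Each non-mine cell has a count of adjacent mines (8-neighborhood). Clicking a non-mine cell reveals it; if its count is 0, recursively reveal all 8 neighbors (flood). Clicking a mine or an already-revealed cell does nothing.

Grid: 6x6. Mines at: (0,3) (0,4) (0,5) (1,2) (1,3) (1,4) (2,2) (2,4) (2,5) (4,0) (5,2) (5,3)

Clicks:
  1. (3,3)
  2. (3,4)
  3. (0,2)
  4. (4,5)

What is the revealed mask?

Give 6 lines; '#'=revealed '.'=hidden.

Answer: ..#...
......
......
...###
....##
....##

Derivation:
Click 1 (3,3) count=2: revealed 1 new [(3,3)] -> total=1
Click 2 (3,4) count=2: revealed 1 new [(3,4)] -> total=2
Click 3 (0,2) count=3: revealed 1 new [(0,2)] -> total=3
Click 4 (4,5) count=0: revealed 5 new [(3,5) (4,4) (4,5) (5,4) (5,5)] -> total=8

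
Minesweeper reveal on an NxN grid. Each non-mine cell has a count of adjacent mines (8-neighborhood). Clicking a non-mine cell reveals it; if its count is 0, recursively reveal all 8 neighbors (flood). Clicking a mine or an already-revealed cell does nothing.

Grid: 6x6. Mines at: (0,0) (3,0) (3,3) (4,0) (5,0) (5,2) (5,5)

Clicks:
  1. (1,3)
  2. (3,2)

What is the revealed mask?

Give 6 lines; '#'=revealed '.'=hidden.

Click 1 (1,3) count=0: revealed 19 new [(0,1) (0,2) (0,3) (0,4) (0,5) (1,1) (1,2) (1,3) (1,4) (1,5) (2,1) (2,2) (2,3) (2,4) (2,5) (3,4) (3,5) (4,4) (4,5)] -> total=19
Click 2 (3,2) count=1: revealed 1 new [(3,2)] -> total=20

Answer: .#####
.#####
.#####
..#.##
....##
......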